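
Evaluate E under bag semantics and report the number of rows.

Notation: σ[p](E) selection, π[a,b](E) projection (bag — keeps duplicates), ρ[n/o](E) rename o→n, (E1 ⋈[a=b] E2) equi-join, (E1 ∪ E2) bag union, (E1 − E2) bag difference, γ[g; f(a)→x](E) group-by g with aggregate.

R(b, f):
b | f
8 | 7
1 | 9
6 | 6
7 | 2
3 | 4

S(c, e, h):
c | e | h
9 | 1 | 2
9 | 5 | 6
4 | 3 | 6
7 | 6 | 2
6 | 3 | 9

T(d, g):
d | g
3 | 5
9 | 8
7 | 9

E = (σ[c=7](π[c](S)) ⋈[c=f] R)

Subexpression sizes:
  S → 5
  π[c](S) → 5
  σ[c=7](π[c](S)) → 1
  R → 5
  (σ[c=7](π[c](S)) ⋈[c=f] R) → 1

|E| = 1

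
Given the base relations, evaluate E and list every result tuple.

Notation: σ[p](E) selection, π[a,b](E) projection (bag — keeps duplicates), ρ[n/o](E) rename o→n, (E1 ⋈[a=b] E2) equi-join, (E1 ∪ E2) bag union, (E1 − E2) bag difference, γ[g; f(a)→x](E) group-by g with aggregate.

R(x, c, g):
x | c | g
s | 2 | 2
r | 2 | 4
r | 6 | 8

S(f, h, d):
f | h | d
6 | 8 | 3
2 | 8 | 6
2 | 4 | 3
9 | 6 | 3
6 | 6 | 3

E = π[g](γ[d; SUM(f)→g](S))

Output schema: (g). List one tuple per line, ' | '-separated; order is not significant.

Per-node cardinality:
  S → 5
  γ[d; SUM(f)→g](S) → 2
  π[g](γ[d; SUM(f)→g](S)) → 2

== RESULT ==
g
2
23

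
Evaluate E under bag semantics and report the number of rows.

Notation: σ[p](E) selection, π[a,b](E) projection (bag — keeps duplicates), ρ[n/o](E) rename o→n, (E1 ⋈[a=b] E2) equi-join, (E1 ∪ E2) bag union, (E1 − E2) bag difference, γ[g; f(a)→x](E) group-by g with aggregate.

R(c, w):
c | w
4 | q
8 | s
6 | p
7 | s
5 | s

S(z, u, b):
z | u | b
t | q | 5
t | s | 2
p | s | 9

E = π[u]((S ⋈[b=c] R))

Per-node cardinality:
  S → 3
  R → 5
  (S ⋈[b=c] R) → 1
  π[u]((S ⋈[b=c] R)) → 1

|E| = 1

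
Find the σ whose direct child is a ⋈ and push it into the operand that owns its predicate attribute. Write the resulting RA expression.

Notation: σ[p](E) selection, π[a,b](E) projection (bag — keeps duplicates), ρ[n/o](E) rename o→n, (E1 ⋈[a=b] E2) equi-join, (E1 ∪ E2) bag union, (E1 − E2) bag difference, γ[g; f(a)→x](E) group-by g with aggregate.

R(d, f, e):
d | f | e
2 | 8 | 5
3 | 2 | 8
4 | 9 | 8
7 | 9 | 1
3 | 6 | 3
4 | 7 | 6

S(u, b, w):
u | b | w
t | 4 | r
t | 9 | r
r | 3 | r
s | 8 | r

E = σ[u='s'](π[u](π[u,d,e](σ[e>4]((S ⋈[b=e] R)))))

σ filters on e, owned by the right side.
E' = σ[u='s'](π[u](π[u,d,e]((S ⋈[b=e] σ[e>4](R)))))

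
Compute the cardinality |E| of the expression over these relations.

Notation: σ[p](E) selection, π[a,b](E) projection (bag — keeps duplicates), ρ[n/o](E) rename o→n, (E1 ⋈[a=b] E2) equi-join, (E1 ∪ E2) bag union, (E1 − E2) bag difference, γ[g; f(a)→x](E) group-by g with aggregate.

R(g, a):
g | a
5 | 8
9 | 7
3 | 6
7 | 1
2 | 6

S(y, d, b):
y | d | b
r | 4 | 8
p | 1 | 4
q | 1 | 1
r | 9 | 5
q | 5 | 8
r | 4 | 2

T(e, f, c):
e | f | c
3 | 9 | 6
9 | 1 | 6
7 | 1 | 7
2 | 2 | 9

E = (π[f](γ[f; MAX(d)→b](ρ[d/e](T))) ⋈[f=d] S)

Stepwise |·|:
  T → 4
  ρ[d/e](T) → 4
  γ[f; MAX(d)→b](ρ[d/e](T)) → 3
  π[f](γ[f; MAX(d)→b](ρ[d/e](T))) → 3
  S → 6
  (π[f](γ[f; MAX(d)→b](ρ[d/e](T))) ⋈[f=d] S) → 3

|E| = 3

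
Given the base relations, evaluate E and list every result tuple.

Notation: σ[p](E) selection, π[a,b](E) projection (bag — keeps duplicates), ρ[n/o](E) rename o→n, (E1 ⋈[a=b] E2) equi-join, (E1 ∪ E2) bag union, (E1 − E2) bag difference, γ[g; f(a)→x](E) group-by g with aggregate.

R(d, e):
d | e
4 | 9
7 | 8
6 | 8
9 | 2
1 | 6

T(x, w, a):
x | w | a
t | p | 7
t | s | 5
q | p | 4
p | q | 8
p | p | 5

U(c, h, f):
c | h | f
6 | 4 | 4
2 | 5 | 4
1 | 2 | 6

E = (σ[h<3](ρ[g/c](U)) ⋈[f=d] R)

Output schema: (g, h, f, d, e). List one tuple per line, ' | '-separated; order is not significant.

Stepwise |·|:
  U → 3
  ρ[g/c](U) → 3
  σ[h<3](ρ[g/c](U)) → 1
  R → 5
  (σ[h<3](ρ[g/c](U)) ⋈[f=d] R) → 1

== RESULT ==
g | h | f | d | e
1 | 2 | 6 | 6 | 8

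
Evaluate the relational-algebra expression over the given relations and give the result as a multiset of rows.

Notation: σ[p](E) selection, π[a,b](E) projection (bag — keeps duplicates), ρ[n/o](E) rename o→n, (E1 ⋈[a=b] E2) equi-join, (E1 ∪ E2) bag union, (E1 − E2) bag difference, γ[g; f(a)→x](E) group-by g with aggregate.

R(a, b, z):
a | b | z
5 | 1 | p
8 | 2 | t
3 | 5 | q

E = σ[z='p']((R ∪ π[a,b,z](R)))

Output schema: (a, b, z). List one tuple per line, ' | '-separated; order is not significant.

Row counts bottom-up:
  R → 3
  R → 3
  π[a,b,z](R) → 3
  (R ∪ π[a,b,z](R)) → 6
  σ[z='p']((R ∪ π[a,b,z](R))) → 2

== RESULT ==
a | b | z
5 | 1 | p
5 | 1 | p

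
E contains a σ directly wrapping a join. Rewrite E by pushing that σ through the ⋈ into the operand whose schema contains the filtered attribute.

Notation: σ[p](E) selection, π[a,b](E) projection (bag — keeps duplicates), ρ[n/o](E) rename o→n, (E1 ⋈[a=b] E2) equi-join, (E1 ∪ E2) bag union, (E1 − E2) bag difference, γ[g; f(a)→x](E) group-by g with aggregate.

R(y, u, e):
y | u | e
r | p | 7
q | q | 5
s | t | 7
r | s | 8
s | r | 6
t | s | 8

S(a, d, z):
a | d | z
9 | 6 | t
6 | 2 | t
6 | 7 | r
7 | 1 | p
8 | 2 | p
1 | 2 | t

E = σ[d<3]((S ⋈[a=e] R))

σ filters on d, owned by the left side.
E' = (σ[d<3](S) ⋈[a=e] R)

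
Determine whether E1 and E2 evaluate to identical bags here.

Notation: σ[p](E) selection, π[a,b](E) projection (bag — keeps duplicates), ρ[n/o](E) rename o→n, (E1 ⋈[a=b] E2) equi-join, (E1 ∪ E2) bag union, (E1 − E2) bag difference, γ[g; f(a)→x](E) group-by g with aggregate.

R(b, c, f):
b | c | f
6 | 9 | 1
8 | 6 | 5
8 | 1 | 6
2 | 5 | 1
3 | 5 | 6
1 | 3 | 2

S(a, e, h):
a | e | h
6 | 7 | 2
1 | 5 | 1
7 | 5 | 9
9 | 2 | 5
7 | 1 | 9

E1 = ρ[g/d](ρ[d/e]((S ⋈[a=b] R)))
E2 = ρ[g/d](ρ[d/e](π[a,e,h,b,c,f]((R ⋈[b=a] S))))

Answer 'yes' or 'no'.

E1 stepwise |·|:
  S → 5
  R → 6
  (S ⋈[a=b] R) → 2
  ρ[d/e]((S ⋈[a=b] R)) → 2
  ρ[g/d](ρ[d/e]((S ⋈[a=b] R))) → 2
E2 stepwise |·|:
  R → 6
  S → 5
  (R ⋈[b=a] S) → 2
  π[a,e,h,b,c,f]((R ⋈[b=a] S)) → 2
  ρ[d/e](π[a,e,h,b,c,f]((R ⋈[b=a] S))) → 2
  ρ[g/d](ρ[d/e](π[a,e,h,b,c,f]((R ⋈[b=a] S)))) → 2

E1 and E2 produce the same multiset:
a | g | h | b | c | f
1 | 5 | 1 | 1 | 3 | 2
6 | 7 | 2 | 6 | 9 | 1

yes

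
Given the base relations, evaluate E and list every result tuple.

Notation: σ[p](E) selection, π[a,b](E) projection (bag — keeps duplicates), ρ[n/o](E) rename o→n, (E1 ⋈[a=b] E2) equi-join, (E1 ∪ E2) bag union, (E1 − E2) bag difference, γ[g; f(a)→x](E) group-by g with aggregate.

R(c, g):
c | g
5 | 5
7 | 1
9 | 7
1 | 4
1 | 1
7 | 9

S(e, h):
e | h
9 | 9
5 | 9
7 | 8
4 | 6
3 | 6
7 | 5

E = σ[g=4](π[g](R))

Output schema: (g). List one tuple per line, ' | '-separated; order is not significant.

Stepwise |·|:
  R → 6
  π[g](R) → 6
  σ[g=4](π[g](R)) → 1

== RESULT ==
g
4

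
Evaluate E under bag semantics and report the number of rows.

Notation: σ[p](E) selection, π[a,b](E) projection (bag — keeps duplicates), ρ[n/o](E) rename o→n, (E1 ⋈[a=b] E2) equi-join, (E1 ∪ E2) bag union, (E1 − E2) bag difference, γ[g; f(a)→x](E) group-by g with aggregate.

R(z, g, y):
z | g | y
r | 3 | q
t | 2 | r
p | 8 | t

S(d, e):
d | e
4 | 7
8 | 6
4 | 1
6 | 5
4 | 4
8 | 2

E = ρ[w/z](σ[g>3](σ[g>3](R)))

Per-node cardinality:
  R → 3
  σ[g>3](R) → 1
  σ[g>3](σ[g>3](R)) → 1
  ρ[w/z](σ[g>3](σ[g>3](R))) → 1

|E| = 1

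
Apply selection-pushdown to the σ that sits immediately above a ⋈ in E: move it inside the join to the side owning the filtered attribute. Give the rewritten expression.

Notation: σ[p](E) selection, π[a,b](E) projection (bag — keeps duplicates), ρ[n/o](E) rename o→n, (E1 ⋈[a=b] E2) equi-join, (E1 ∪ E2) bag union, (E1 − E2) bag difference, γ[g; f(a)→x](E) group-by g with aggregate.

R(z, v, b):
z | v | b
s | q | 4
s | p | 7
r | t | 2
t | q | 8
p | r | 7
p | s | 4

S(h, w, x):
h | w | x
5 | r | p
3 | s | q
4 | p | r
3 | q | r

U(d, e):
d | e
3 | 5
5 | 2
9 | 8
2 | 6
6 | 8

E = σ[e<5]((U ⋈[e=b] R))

σ filters on e, owned by the left side.
E' = (σ[e<5](U) ⋈[e=b] R)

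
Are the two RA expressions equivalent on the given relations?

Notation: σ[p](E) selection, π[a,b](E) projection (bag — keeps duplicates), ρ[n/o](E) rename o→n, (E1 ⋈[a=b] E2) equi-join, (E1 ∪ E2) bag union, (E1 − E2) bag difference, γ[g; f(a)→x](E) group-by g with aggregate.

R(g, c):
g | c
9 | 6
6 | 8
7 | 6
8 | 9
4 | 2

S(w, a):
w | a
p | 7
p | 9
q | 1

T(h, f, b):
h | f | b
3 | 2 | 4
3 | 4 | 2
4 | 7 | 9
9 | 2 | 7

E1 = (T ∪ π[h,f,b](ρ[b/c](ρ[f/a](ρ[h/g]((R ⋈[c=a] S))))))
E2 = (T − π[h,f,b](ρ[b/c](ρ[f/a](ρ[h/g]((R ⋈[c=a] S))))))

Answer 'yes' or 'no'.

E1 per-node cardinality:
  T → 4
  R → 5
  S → 3
  (R ⋈[c=a] S) → 1
  ρ[h/g]((R ⋈[c=a] S)) → 1
  ρ[f/a](ρ[h/g]((R ⋈[c=a] S))) → 1
  ρ[b/c](ρ[f/a](ρ[h/g]((R ⋈[c=a] S)))) → 1
  π[h,f,b](ρ[b/c](ρ[f/a](ρ[h/g]((R ⋈[c=a] S))))) → 1
  (T ∪ π[h,f,b](ρ[b/c](ρ[f/a](ρ[h/g]((R ⋈[c=a] S)))))) → 5
E2 per-node cardinality:
  T → 4
  R → 5
  S → 3
  (R ⋈[c=a] S) → 1
  ρ[h/g]((R ⋈[c=a] S)) → 1
  ρ[f/a](ρ[h/g]((R ⋈[c=a] S))) → 1
  ρ[b/c](ρ[f/a](ρ[h/g]((R ⋈[c=a] S)))) → 1
  π[h,f,b](ρ[b/c](ρ[f/a](ρ[h/g]((R ⋈[c=a] S))))) → 1
  (T − π[h,f,b](ρ[b/c](ρ[f/a](ρ[h/g]((R ⋈[c=a] S)))))) → 4

E1 result:
h | f | b
3 | 2 | 4
3 | 4 | 2
4 | 7 | 9
8 | 9 | 9
9 | 2 | 7
E2 result:
h | f | b
3 | 2 | 4
3 | 4 | 2
4 | 7 | 9
9 | 2 | 7
Witness: (8, 9, 9) appears 1× in E1 but 0× in E2.

no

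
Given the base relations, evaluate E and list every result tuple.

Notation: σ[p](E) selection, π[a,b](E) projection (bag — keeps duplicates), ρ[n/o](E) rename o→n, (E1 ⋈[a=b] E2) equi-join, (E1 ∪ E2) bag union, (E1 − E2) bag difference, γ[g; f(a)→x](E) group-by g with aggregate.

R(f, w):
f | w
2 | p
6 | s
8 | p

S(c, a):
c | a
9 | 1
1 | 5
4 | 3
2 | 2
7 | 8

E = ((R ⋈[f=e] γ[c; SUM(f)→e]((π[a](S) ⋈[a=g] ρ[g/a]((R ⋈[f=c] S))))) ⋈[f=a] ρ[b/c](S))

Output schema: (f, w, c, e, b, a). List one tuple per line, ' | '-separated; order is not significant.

Subexpression sizes:
  R → 3
  S → 5
  π[a](S) → 5
  R → 3
  S → 5
  (R ⋈[f=c] S) → 1
  ρ[g/a]((R ⋈[f=c] S)) → 1
  (π[a](S) ⋈[a=g] ρ[g/a]((R ⋈[f=c] S))) → 1
  γ[c; SUM(f)→e]((π[a](S) ⋈[a=g] ρ[g/a]((R ⋈[f=c] S)))) → 1
  (R ⋈[f=e] γ[c; SUM(f)→e]((π[a](S) ⋈[a=g] ρ[g/a]((R ⋈[f=c] S))))) → 1
  S → 5
  ρ[b/c](S) → 5
  ((R ⋈[f=e] γ[c; SUM(f)→e]((π[a](S) ⋈[a=g] ρ[g/a]((R ⋈[f=c] S))))) ⋈[f=a] ρ[b/c](S)) → 1

== RESULT ==
f | w | c | e | b | a
2 | p | 2 | 2 | 2 | 2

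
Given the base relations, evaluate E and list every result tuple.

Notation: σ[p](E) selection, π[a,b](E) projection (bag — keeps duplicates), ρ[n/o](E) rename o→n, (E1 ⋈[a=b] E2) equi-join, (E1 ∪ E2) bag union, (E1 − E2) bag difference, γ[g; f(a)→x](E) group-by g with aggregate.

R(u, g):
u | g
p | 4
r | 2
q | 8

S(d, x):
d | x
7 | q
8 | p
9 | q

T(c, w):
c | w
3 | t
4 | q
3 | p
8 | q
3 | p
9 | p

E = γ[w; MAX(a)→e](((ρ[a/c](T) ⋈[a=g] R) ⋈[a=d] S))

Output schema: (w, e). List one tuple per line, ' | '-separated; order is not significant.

Subexpression sizes:
  T → 6
  ρ[a/c](T) → 6
  R → 3
  (ρ[a/c](T) ⋈[a=g] R) → 2
  S → 3
  ((ρ[a/c](T) ⋈[a=g] R) ⋈[a=d] S) → 1
  γ[w; MAX(a)→e](((ρ[a/c](T) ⋈[a=g] R) ⋈[a=d] S)) → 1

== RESULT ==
w | e
q | 8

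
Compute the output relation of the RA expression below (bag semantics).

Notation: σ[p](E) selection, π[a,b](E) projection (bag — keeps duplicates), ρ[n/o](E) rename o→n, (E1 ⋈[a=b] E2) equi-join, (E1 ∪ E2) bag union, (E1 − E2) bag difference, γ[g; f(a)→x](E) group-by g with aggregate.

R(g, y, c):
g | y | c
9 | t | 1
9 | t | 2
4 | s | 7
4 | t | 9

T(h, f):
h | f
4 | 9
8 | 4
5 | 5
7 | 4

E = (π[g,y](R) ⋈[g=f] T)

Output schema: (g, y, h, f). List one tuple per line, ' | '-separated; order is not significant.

Stepwise |·|:
  R → 4
  π[g,y](R) → 4
  T → 4
  (π[g,y](R) ⋈[g=f] T) → 6

== RESULT ==
g | y | h | f
4 | s | 7 | 4
4 | s | 8 | 4
4 | t | 7 | 4
4 | t | 8 | 4
9 | t | 4 | 9
9 | t | 4 | 9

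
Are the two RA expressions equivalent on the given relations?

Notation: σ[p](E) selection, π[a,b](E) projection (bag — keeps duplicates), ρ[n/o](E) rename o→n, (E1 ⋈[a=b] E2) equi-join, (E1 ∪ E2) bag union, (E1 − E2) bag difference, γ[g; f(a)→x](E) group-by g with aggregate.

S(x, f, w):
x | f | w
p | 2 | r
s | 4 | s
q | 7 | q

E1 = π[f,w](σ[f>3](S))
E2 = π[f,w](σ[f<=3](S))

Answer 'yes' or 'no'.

E1 subexpression sizes:
  S → 3
  σ[f>3](S) → 2
  π[f,w](σ[f>3](S)) → 2
E2 subexpression sizes:
  S → 3
  σ[f<=3](S) → 1
  π[f,w](σ[f<=3](S)) → 1

E1 result:
f | w
4 | s
7 | q
E2 result:
f | w
2 | r
Witness: (4, 's') appears 1× in E1 but 0× in E2.

no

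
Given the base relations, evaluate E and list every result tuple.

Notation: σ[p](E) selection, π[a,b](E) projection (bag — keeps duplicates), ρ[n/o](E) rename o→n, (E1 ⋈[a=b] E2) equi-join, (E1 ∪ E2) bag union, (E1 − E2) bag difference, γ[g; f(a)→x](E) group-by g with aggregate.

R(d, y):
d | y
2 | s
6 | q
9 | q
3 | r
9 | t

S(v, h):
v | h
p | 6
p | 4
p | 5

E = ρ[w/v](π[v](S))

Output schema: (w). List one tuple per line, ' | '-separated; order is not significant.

Per-node cardinality:
  S → 3
  π[v](S) → 3
  ρ[w/v](π[v](S)) → 3

== RESULT ==
w
p
p
p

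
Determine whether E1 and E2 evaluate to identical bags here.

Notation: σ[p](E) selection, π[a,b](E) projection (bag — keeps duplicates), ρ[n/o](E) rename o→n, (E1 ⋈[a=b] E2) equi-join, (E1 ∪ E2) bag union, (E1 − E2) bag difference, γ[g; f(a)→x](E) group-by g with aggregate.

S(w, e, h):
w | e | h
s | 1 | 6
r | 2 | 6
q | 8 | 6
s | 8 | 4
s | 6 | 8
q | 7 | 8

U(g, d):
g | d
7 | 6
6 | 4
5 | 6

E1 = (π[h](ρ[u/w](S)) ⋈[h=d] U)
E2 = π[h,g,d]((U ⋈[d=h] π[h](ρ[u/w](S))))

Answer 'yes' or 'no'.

E1 per-node cardinality:
  S → 6
  ρ[u/w](S) → 6
  π[h](ρ[u/w](S)) → 6
  U → 3
  (π[h](ρ[u/w](S)) ⋈[h=d] U) → 7
E2 per-node cardinality:
  U → 3
  S → 6
  ρ[u/w](S) → 6
  π[h](ρ[u/w](S)) → 6
  (U ⋈[d=h] π[h](ρ[u/w](S))) → 7
  π[h,g,d]((U ⋈[d=h] π[h](ρ[u/w](S)))) → 7

E1 and E2 produce the same multiset:
h | g | d
4 | 6 | 4
6 | 5 | 6
6 | 5 | 6
6 | 5 | 6
6 | 7 | 6
6 | 7 | 6
6 | 7 | 6

yes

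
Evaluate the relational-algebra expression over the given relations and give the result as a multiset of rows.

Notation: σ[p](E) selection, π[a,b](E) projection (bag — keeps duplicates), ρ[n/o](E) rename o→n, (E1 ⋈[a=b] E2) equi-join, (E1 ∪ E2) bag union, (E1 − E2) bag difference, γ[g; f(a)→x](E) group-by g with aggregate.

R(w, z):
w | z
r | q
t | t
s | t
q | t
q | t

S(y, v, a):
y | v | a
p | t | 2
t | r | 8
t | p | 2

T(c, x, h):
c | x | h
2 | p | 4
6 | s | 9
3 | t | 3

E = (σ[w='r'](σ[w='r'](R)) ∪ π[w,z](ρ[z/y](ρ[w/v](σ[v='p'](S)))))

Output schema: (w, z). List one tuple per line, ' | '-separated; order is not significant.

Subexpression sizes:
  R → 5
  σ[w='r'](R) → 1
  σ[w='r'](σ[w='r'](R)) → 1
  S → 3
  σ[v='p'](S) → 1
  ρ[w/v](σ[v='p'](S)) → 1
  ρ[z/y](ρ[w/v](σ[v='p'](S))) → 1
  π[w,z](ρ[z/y](ρ[w/v](σ[v='p'](S)))) → 1
  (σ[w='r'](σ[w='r'](R)) ∪ π[w,z](ρ[z/y](ρ[w/v](σ[v='p'](S))))) → 2

== RESULT ==
w | z
p | t
r | q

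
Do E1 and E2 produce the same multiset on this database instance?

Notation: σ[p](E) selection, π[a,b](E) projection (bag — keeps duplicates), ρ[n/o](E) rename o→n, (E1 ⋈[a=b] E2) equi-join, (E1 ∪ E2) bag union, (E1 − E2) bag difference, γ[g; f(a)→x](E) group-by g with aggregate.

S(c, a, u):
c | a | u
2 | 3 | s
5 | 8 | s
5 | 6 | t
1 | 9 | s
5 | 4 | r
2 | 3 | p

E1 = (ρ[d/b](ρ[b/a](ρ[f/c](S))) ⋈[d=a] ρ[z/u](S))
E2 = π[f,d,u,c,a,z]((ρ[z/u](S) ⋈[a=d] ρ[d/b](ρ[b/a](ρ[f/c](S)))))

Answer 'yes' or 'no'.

E1 stepwise |·|:
  S → 6
  ρ[f/c](S) → 6
  ρ[b/a](ρ[f/c](S)) → 6
  ρ[d/b](ρ[b/a](ρ[f/c](S))) → 6
  S → 6
  ρ[z/u](S) → 6
  (ρ[d/b](ρ[b/a](ρ[f/c](S))) ⋈[d=a] ρ[z/u](S)) → 8
E2 stepwise |·|:
  S → 6
  ρ[z/u](S) → 6
  S → 6
  ρ[f/c](S) → 6
  ρ[b/a](ρ[f/c](S)) → 6
  ρ[d/b](ρ[b/a](ρ[f/c](S))) → 6
  (ρ[z/u](S) ⋈[a=d] ρ[d/b](ρ[b/a](ρ[f/c](S)))) → 8
  π[f,d,u,c,a,z]((ρ[z/u](S) ⋈[a=d] ρ[d/b](ρ[b/a](ρ[f/c](S))))) → 8

E1 and E2 produce the same multiset:
f | d | u | c | a | z
1 | 9 | s | 1 | 9 | s
2 | 3 | p | 2 | 3 | p
2 | 3 | p | 2 | 3 | s
2 | 3 | s | 2 | 3 | p
2 | 3 | s | 2 | 3 | s
5 | 4 | r | 5 | 4 | r
5 | 6 | t | 5 | 6 | t
5 | 8 | s | 5 | 8 | s

yes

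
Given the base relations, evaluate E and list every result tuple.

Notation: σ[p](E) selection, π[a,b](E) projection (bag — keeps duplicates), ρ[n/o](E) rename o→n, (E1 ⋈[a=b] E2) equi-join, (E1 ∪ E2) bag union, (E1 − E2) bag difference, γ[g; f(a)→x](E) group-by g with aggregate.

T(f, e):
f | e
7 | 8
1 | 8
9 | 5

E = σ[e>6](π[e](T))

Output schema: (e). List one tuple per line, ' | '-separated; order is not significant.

Subexpression sizes:
  T → 3
  π[e](T) → 3
  σ[e>6](π[e](T)) → 2

== RESULT ==
e
8
8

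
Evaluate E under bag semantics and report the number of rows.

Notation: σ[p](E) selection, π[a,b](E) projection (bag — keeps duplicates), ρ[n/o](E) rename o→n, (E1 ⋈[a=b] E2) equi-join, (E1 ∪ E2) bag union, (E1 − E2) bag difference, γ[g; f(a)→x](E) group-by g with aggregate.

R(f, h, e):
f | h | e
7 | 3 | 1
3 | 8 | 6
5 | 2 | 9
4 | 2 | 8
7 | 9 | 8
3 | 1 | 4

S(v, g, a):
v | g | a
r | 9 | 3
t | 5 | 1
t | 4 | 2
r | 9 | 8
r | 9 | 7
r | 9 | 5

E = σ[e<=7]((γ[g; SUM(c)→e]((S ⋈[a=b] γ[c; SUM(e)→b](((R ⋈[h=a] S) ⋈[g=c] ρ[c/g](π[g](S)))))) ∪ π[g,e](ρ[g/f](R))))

Row counts bottom-up:
  S → 6
  R → 6
  S → 6
  (R ⋈[h=a] S) → 5
  S → 6
  π[g](S) → 6
  ρ[c/g](π[g](S)) → 6
  ((R ⋈[h=a] S) ⋈[g=c] ρ[c/g](π[g](S))) → 11
  γ[c; SUM(e)→b](((R ⋈[h=a] S) ⋈[g=c] ρ[c/g](π[g](S)))) → 3
  (S ⋈[a=b] γ[c; SUM(e)→b](((R ⋈[h=a] S) ⋈[g=c] ρ[c/g](π[g](S))))) → 0
  γ[g; SUM(c)→e]((S ⋈[a=b] γ[c; SUM(e)→b](((R ⋈[h=a] S) ⋈[g=c] ρ[c/g](π[g](S)))))) → 0
  R → 6
  ρ[g/f](R) → 6
  π[g,e](ρ[g/f](R)) → 6
  (γ[g; SUM(c)→e]((S ⋈[a=b] γ[c; SUM(e)→b](((R ⋈[h=a] S) ⋈[g=c] ρ[c/g](π[g](S)))))) ∪ π[g,e](ρ[g/f](R))) → 6
  σ[e<=7]((γ[g; SUM(c)→e]((S ⋈[a=b] γ[c; SUM(e)→b](((R ⋈[h=a] S) ⋈[g=c] ρ[c/g](π[g](S)))))) ∪ π[g,e](ρ[g/f](R)))) → 3

|E| = 3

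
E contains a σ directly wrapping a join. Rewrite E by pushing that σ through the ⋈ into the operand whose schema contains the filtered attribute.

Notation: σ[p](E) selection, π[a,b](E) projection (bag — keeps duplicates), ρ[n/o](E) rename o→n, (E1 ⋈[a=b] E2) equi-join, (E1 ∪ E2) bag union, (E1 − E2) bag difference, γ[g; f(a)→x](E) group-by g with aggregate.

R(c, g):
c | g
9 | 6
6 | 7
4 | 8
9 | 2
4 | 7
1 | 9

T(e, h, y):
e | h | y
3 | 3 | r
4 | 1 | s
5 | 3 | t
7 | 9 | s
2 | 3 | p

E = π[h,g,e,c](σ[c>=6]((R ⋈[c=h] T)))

σ filters on c, owned by the left side.
E' = π[h,g,e,c]((σ[c>=6](R) ⋈[c=h] T))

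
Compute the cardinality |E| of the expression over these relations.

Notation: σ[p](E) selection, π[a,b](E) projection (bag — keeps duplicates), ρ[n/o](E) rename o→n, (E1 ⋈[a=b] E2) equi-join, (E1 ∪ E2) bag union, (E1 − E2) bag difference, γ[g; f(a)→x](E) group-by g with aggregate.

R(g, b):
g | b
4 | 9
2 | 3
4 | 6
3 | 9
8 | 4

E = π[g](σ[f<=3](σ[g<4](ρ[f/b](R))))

Subexpression sizes:
  R → 5
  ρ[f/b](R) → 5
  σ[g<4](ρ[f/b](R)) → 2
  σ[f<=3](σ[g<4](ρ[f/b](R))) → 1
  π[g](σ[f<=3](σ[g<4](ρ[f/b](R)))) → 1

|E| = 1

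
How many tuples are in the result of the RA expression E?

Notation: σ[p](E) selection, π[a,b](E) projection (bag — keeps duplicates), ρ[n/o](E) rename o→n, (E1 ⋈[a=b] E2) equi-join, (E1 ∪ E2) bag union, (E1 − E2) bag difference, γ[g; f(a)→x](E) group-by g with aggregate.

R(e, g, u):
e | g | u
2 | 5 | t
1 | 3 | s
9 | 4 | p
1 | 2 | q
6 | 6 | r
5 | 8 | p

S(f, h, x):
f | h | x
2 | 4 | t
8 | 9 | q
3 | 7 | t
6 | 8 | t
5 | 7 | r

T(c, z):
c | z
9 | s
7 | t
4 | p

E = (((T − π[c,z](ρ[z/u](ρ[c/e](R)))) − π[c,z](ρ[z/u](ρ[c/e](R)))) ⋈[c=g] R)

Subexpression sizes:
  T → 3
  R → 6
  ρ[c/e](R) → 6
  ρ[z/u](ρ[c/e](R)) → 6
  π[c,z](ρ[z/u](ρ[c/e](R))) → 6
  (T − π[c,z](ρ[z/u](ρ[c/e](R)))) → 3
  R → 6
  ρ[c/e](R) → 6
  ρ[z/u](ρ[c/e](R)) → 6
  π[c,z](ρ[z/u](ρ[c/e](R))) → 6
  ((T − π[c,z](ρ[z/u](ρ[c/e](R)))) − π[c,z](ρ[z/u](ρ[c/e](R)))) → 3
  R → 6
  (((T − π[c,z](ρ[z/u](ρ[c/e](R)))) − π[c,z](ρ[z/u](ρ[c/e](R)))) ⋈[c=g] R) → 1

|E| = 1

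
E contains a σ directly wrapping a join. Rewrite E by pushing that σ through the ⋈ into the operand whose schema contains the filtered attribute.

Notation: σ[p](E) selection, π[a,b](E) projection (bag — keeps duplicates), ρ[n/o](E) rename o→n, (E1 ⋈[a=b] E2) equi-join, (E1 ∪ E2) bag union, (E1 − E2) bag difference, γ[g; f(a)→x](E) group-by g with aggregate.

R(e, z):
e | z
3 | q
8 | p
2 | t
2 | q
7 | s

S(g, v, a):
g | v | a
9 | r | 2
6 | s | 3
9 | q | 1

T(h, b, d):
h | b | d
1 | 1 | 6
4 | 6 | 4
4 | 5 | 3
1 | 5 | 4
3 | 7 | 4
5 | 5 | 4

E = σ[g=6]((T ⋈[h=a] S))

σ filters on g, owned by the right side.
E' = (T ⋈[h=a] σ[g=6](S))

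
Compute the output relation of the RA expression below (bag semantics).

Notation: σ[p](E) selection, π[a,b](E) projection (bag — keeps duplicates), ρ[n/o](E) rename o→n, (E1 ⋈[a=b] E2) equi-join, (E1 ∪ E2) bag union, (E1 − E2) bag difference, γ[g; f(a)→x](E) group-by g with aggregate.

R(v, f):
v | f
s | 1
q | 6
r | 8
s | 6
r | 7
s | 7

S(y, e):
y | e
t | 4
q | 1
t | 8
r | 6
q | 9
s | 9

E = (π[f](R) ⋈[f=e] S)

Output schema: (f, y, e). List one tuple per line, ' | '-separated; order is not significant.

Per-node cardinality:
  R → 6
  π[f](R) → 6
  S → 6
  (π[f](R) ⋈[f=e] S) → 4

== RESULT ==
f | y | e
1 | q | 1
6 | r | 6
6 | r | 6
8 | t | 8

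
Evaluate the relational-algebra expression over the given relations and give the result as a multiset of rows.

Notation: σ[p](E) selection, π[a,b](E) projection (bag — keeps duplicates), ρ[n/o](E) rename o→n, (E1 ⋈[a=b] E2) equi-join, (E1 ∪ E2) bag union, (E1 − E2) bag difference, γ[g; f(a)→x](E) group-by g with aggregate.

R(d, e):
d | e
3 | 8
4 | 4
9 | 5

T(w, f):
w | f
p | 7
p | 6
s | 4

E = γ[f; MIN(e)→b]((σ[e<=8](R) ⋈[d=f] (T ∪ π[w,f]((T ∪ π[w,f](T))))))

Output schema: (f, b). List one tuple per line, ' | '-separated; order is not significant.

Per-node cardinality:
  R → 3
  σ[e<=8](R) → 3
  T → 3
  T → 3
  T → 3
  π[w,f](T) → 3
  (T ∪ π[w,f](T)) → 6
  π[w,f]((T ∪ π[w,f](T))) → 6
  (T ∪ π[w,f]((T ∪ π[w,f](T)))) → 9
  (σ[e<=8](R) ⋈[d=f] (T ∪ π[w,f]((T ∪ π[w,f](T))))) → 3
  γ[f; MIN(e)→b]((σ[e<=8](R) ⋈[d=f] (T ∪ π[w,f]((T ∪ π[w,f](T)))))) → 1

== RESULT ==
f | b
4 | 4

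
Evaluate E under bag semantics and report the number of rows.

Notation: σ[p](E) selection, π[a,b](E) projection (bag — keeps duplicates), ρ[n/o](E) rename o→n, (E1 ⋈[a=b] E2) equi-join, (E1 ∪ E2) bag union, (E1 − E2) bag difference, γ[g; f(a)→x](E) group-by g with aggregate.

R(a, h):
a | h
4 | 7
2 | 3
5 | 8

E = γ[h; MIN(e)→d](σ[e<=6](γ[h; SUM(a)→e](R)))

Row counts bottom-up:
  R → 3
  γ[h; SUM(a)→e](R) → 3
  σ[e<=6](γ[h; SUM(a)→e](R)) → 3
  γ[h; MIN(e)→d](σ[e<=6](γ[h; SUM(a)→e](R))) → 3

|E| = 3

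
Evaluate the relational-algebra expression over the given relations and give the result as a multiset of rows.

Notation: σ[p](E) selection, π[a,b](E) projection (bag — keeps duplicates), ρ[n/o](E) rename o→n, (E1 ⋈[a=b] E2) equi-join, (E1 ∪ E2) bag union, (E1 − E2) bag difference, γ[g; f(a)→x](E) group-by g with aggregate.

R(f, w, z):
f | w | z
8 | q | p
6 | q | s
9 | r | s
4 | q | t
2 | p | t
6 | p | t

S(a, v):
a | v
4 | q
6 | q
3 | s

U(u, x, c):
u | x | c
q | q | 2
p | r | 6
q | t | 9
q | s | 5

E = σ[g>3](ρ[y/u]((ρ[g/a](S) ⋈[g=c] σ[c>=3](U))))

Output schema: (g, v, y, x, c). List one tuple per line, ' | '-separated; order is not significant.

Per-node cardinality:
  S → 3
  ρ[g/a](S) → 3
  U → 4
  σ[c>=3](U) → 3
  (ρ[g/a](S) ⋈[g=c] σ[c>=3](U)) → 1
  ρ[y/u]((ρ[g/a](S) ⋈[g=c] σ[c>=3](U))) → 1
  σ[g>3](ρ[y/u]((ρ[g/a](S) ⋈[g=c] σ[c>=3](U)))) → 1

== RESULT ==
g | v | y | x | c
6 | q | p | r | 6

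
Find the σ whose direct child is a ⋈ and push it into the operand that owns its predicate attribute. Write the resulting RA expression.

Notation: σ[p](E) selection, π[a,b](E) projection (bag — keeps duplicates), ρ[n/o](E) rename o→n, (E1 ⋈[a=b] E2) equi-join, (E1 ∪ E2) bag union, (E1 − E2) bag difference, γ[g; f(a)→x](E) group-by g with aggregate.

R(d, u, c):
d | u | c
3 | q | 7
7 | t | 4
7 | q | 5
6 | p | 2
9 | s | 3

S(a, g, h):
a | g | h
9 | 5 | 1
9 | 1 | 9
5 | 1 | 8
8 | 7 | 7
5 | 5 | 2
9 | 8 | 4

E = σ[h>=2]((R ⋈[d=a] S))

σ filters on h, owned by the right side.
E' = (R ⋈[d=a] σ[h>=2](S))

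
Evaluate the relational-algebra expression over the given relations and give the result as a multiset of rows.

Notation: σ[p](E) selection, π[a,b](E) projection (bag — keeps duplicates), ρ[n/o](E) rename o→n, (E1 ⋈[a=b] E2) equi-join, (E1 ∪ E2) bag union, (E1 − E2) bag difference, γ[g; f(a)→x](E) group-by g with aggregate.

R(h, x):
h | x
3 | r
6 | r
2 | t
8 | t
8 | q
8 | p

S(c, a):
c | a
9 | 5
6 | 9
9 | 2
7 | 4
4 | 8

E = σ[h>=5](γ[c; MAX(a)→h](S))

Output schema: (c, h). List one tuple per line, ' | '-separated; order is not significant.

Row counts bottom-up:
  S → 5
  γ[c; MAX(a)→h](S) → 4
  σ[h>=5](γ[c; MAX(a)→h](S)) → 3

== RESULT ==
c | h
4 | 8
6 | 9
9 | 5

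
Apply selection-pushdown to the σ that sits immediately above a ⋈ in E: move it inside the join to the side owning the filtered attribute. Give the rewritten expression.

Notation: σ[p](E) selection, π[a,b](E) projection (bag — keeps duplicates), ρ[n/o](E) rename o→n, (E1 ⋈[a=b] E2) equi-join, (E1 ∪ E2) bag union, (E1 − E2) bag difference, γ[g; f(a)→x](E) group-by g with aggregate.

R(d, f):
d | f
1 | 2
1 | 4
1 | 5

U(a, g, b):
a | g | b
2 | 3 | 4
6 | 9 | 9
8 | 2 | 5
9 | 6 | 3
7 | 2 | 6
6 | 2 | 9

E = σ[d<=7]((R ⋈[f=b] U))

σ filters on d, owned by the left side.
E' = (σ[d<=7](R) ⋈[f=b] U)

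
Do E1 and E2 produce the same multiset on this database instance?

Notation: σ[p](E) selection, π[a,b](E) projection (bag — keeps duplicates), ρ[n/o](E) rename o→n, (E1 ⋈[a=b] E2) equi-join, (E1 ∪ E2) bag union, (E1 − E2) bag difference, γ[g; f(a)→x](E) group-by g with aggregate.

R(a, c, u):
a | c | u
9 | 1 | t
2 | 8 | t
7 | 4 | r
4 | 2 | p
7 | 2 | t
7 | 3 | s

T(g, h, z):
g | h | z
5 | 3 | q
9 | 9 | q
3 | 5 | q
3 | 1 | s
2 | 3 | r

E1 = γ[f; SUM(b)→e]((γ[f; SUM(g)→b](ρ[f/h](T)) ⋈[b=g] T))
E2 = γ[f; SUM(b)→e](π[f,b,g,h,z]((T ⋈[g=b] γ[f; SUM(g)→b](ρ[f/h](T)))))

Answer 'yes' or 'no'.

E1 per-node cardinality:
  T → 5
  ρ[f/h](T) → 5
  γ[f; SUM(g)→b](ρ[f/h](T)) → 4
  T → 5
  (γ[f; SUM(g)→b](ρ[f/h](T)) ⋈[b=g] T) → 5
  γ[f; SUM(b)→e]((γ[f; SUM(g)→b](ρ[f/h](T)) ⋈[b=g] T)) → 3
E2 per-node cardinality:
  T → 5
  T → 5
  ρ[f/h](T) → 5
  γ[f; SUM(g)→b](ρ[f/h](T)) → 4
  (T ⋈[g=b] γ[f; SUM(g)→b](ρ[f/h](T))) → 5
  π[f,b,g,h,z]((T ⋈[g=b] γ[f; SUM(g)→b](ρ[f/h](T)))) → 5
  γ[f; SUM(b)→e](π[f,b,g,h,z]((T ⋈[g=b] γ[f; SUM(g)→b](ρ[f/h](T))))) → 3

E1 and E2 produce the same multiset:
f | e
1 | 6
5 | 6
9 | 9

yes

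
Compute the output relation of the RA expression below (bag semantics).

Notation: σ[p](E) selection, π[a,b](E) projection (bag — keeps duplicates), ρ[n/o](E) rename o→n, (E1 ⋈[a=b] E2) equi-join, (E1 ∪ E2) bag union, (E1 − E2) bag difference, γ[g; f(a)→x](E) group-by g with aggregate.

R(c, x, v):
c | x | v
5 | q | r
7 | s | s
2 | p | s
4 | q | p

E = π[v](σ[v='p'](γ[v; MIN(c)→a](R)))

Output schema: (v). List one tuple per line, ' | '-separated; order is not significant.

Stepwise |·|:
  R → 4
  γ[v; MIN(c)→a](R) → 3
  σ[v='p'](γ[v; MIN(c)→a](R)) → 1
  π[v](σ[v='p'](γ[v; MIN(c)→a](R))) → 1

== RESULT ==
v
p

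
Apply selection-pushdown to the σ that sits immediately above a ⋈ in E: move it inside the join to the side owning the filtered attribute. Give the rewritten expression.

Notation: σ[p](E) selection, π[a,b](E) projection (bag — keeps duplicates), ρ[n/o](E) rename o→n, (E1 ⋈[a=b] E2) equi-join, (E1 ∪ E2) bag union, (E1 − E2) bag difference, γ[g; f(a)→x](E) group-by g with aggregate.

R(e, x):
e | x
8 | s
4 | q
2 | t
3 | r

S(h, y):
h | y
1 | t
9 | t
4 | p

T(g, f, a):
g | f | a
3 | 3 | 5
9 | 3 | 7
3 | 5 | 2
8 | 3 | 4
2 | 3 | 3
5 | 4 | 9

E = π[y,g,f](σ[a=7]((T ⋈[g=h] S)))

σ filters on a, owned by the left side.
E' = π[y,g,f]((σ[a=7](T) ⋈[g=h] S))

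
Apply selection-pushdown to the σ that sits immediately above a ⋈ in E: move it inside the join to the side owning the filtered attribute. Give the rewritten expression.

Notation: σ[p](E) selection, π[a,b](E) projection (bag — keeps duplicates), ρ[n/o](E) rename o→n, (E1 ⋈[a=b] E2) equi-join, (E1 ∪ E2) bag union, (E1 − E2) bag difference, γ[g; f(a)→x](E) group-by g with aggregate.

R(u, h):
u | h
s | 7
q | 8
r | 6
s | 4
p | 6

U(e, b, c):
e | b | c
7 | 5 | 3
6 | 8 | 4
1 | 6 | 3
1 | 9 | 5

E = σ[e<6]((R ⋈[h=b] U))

σ filters on e, owned by the right side.
E' = (R ⋈[h=b] σ[e<6](U))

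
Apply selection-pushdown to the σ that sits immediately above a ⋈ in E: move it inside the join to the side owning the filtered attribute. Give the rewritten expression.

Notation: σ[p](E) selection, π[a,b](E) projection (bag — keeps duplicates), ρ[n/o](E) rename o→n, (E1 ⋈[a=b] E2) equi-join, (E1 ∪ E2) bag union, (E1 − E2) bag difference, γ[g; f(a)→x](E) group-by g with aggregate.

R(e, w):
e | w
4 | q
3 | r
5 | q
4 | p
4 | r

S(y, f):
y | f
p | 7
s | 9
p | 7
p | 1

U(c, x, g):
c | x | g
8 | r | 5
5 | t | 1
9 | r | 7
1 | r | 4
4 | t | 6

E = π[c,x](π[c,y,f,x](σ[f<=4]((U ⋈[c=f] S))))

σ filters on f, owned by the right side.
E' = π[c,x](π[c,y,f,x]((U ⋈[c=f] σ[f<=4](S))))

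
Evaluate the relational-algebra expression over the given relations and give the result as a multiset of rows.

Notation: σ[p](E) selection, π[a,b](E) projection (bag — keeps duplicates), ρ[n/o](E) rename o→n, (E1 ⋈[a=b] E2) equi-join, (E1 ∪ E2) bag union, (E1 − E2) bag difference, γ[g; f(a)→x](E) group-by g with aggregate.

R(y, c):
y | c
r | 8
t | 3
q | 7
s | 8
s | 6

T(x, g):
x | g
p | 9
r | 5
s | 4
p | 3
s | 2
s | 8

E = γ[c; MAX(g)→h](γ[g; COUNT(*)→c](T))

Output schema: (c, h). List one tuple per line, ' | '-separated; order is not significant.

Row counts bottom-up:
  T → 6
  γ[g; COUNT(*)→c](T) → 6
  γ[c; MAX(g)→h](γ[g; COUNT(*)→c](T)) → 1

== RESULT ==
c | h
1 | 9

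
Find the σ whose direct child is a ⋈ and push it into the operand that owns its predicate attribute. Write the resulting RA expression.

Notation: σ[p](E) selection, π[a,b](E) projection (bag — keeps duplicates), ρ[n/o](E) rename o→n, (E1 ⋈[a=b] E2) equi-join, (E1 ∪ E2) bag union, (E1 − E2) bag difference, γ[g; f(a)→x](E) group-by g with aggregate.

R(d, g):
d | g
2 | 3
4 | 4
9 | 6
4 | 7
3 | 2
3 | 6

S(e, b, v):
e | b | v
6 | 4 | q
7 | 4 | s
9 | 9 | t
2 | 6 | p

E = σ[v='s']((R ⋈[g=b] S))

σ filters on v, owned by the right side.
E' = (R ⋈[g=b] σ[v='s'](S))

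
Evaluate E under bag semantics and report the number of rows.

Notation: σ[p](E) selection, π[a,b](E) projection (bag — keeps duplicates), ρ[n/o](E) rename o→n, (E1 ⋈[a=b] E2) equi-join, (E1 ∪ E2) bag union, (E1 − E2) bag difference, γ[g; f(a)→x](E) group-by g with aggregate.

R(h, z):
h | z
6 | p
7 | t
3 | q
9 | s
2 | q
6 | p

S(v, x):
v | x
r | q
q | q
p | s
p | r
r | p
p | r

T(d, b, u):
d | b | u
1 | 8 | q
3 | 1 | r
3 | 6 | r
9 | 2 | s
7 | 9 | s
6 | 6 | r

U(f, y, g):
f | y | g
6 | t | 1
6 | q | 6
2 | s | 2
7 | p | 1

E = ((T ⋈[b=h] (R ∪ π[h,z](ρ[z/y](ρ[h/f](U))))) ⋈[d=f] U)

Per-node cardinality:
  T → 6
  R → 6
  U → 4
  ρ[h/f](U) → 4
  ρ[z/y](ρ[h/f](U)) → 4
  π[h,z](ρ[z/y](ρ[h/f](U))) → 4
  (R ∪ π[h,z](ρ[z/y](ρ[h/f](U)))) → 10
  (T ⋈[b=h] (R ∪ π[h,z](ρ[z/y](ρ[h/f](U))))) → 11
  U → 4
  ((T ⋈[b=h] (R ∪ π[h,z](ρ[z/y](ρ[h/f](U))))) ⋈[d=f] U) → 9

|E| = 9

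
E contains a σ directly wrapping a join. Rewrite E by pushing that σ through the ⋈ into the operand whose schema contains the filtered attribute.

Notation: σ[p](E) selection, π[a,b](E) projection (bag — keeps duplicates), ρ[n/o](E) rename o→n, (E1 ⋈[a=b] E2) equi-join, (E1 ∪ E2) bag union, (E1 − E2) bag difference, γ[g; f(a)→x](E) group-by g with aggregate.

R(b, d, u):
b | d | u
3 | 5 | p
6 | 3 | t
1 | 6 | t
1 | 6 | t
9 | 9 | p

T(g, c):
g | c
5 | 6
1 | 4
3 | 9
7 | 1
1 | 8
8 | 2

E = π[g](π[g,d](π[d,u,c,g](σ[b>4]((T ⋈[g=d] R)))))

σ filters on b, owned by the right side.
E' = π[g](π[g,d](π[d,u,c,g]((T ⋈[g=d] σ[b>4](R)))))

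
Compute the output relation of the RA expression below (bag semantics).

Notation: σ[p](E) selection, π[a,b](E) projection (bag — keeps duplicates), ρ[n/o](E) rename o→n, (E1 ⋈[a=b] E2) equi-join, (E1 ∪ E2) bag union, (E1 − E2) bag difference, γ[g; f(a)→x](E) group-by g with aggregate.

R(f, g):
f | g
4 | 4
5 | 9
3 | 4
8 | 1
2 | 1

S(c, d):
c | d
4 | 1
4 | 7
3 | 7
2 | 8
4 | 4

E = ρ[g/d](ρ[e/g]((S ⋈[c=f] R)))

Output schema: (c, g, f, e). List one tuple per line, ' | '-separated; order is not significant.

Subexpression sizes:
  S → 5
  R → 5
  (S ⋈[c=f] R) → 5
  ρ[e/g]((S ⋈[c=f] R)) → 5
  ρ[g/d](ρ[e/g]((S ⋈[c=f] R))) → 5

== RESULT ==
c | g | f | e
2 | 8 | 2 | 1
3 | 7 | 3 | 4
4 | 1 | 4 | 4
4 | 4 | 4 | 4
4 | 7 | 4 | 4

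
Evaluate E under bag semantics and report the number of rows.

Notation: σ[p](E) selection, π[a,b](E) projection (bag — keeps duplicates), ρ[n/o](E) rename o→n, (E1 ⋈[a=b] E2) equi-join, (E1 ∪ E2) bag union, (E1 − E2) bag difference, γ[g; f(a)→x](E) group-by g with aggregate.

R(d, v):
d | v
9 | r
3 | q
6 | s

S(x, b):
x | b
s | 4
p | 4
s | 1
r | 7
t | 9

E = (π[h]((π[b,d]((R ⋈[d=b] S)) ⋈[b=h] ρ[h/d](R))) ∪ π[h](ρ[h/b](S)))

Row counts bottom-up:
  R → 3
  S → 5
  (R ⋈[d=b] S) → 1
  π[b,d]((R ⋈[d=b] S)) → 1
  R → 3
  ρ[h/d](R) → 3
  (π[b,d]((R ⋈[d=b] S)) ⋈[b=h] ρ[h/d](R)) → 1
  π[h]((π[b,d]((R ⋈[d=b] S)) ⋈[b=h] ρ[h/d](R))) → 1
  S → 5
  ρ[h/b](S) → 5
  π[h](ρ[h/b](S)) → 5
  (π[h]((π[b,d]((R ⋈[d=b] S)) ⋈[b=h] ρ[h/d](R))) ∪ π[h](ρ[h/b](S))) → 6

|E| = 6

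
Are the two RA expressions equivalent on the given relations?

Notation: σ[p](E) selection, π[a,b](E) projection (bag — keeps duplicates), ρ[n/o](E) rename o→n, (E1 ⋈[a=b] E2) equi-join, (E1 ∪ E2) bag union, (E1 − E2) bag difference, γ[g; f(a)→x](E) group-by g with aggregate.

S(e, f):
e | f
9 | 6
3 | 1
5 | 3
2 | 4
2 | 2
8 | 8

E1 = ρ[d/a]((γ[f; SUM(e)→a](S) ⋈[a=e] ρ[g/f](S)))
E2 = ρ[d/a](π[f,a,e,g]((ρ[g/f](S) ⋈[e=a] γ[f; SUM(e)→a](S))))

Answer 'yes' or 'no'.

E1 row counts bottom-up:
  S → 6
  γ[f; SUM(e)→a](S) → 6
  S → 6
  ρ[g/f](S) → 6
  (γ[f; SUM(e)→a](S) ⋈[a=e] ρ[g/f](S)) → 8
  ρ[d/a]((γ[f; SUM(e)→a](S) ⋈[a=e] ρ[g/f](S))) → 8
E2 row counts bottom-up:
  S → 6
  ρ[g/f](S) → 6
  S → 6
  γ[f; SUM(e)→a](S) → 6
  (ρ[g/f](S) ⋈[e=a] γ[f; SUM(e)→a](S)) → 8
  π[f,a,e,g]((ρ[g/f](S) ⋈[e=a] γ[f; SUM(e)→a](S))) → 8
  ρ[d/a](π[f,a,e,g]((ρ[g/f](S) ⋈[e=a] γ[f; SUM(e)→a](S)))) → 8

E1 and E2 produce the same multiset:
f | d | e | g
1 | 3 | 3 | 1
2 | 2 | 2 | 2
2 | 2 | 2 | 4
3 | 5 | 5 | 3
4 | 2 | 2 | 2
4 | 2 | 2 | 4
6 | 9 | 9 | 6
8 | 8 | 8 | 8

yes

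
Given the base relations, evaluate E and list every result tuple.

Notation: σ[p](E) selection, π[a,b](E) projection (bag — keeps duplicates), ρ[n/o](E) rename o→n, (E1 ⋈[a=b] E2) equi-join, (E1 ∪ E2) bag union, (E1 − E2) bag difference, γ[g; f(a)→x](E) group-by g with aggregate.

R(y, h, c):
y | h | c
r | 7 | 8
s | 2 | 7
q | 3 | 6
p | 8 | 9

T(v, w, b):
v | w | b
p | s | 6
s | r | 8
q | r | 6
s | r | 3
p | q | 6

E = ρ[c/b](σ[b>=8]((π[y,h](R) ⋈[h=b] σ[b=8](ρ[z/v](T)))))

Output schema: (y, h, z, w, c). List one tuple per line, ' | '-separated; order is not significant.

Row counts bottom-up:
  R → 4
  π[y,h](R) → 4
  T → 5
  ρ[z/v](T) → 5
  σ[b=8](ρ[z/v](T)) → 1
  (π[y,h](R) ⋈[h=b] σ[b=8](ρ[z/v](T))) → 1
  σ[b>=8]((π[y,h](R) ⋈[h=b] σ[b=8](ρ[z/v](T)))) → 1
  ρ[c/b](σ[b>=8]((π[y,h](R) ⋈[h=b] σ[b=8](ρ[z/v](T))))) → 1

== RESULT ==
y | h | z | w | c
p | 8 | s | r | 8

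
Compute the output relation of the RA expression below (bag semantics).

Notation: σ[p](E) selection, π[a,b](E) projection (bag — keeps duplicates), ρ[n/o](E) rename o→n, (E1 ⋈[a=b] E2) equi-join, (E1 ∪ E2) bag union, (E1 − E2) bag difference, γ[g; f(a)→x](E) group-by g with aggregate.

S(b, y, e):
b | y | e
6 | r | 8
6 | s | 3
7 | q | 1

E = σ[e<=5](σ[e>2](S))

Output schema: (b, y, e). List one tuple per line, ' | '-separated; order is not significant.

Subexpression sizes:
  S → 3
  σ[e>2](S) → 2
  σ[e<=5](σ[e>2](S)) → 1

== RESULT ==
b | y | e
6 | s | 3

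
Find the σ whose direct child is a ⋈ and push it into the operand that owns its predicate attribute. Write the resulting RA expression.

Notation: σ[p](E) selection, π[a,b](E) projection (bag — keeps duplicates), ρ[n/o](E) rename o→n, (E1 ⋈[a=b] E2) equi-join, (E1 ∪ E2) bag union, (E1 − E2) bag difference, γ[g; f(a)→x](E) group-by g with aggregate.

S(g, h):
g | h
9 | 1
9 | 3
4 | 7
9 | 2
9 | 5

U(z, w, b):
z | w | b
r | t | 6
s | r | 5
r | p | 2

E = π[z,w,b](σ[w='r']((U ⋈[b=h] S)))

σ filters on w, owned by the left side.
E' = π[z,w,b]((σ[w='r'](U) ⋈[b=h] S))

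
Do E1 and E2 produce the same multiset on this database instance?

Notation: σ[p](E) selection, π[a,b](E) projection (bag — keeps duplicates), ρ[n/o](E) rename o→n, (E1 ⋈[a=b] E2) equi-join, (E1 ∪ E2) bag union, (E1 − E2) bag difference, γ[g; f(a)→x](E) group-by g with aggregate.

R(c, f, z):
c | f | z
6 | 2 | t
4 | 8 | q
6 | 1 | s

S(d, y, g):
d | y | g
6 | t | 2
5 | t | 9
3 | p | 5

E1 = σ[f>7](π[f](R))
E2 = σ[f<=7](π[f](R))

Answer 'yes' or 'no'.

E1 row counts bottom-up:
  R → 3
  π[f](R) → 3
  σ[f>7](π[f](R)) → 1
E2 row counts bottom-up:
  R → 3
  π[f](R) → 3
  σ[f<=7](π[f](R)) → 2

E1 result:
f
8
E2 result:
f
1
2
Witness: (1,) appears 0× in E1 but 1× in E2.

no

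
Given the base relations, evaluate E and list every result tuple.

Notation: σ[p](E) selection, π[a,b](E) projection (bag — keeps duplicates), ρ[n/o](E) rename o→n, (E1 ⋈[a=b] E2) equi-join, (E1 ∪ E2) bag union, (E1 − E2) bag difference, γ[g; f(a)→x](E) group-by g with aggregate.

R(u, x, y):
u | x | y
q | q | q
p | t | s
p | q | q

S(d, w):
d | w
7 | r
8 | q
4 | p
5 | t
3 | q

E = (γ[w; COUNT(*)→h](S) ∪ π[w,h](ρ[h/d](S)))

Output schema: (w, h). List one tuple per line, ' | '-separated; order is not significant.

Subexpression sizes:
  S → 5
  γ[w; COUNT(*)→h](S) → 4
  S → 5
  ρ[h/d](S) → 5
  π[w,h](ρ[h/d](S)) → 5
  (γ[w; COUNT(*)→h](S) ∪ π[w,h](ρ[h/d](S))) → 9

== RESULT ==
w | h
p | 1
p | 4
q | 2
q | 3
q | 8
r | 1
r | 7
t | 1
t | 5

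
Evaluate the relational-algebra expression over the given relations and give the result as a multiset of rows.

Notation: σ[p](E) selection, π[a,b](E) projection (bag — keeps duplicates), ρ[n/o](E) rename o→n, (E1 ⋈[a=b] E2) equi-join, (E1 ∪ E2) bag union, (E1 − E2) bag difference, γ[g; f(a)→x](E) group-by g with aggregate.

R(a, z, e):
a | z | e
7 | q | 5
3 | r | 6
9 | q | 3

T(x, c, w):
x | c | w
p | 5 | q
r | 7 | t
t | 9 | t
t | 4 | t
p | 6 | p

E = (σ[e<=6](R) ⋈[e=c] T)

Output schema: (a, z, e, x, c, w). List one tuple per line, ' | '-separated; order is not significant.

Row counts bottom-up:
  R → 3
  σ[e<=6](R) → 3
  T → 5
  (σ[e<=6](R) ⋈[e=c] T) → 2

== RESULT ==
a | z | e | x | c | w
3 | r | 6 | p | 6 | p
7 | q | 5 | p | 5 | q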